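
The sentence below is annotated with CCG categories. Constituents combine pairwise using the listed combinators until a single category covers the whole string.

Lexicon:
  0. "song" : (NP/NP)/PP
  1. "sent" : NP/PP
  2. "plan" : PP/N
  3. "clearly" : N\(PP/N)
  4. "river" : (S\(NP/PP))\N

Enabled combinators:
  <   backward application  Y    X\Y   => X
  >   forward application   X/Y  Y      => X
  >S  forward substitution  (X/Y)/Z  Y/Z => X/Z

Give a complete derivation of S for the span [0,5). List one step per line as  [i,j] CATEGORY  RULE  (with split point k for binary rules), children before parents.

[0,5] S   <
  [0,2] NP/PP   >S
    [0,1] "song" : (NP/NP)/PP
    [1,2] "sent" : NP/PP
  [2,5] S\(NP/PP)   <
    [2,4] N   <
      [2,3] "plan" : PP/N
      [3,4] "clearly" : N\(PP/N)
    [4,5] "river" : (S\(NP/PP))\N

[0,1] (NP/NP)/PP  lex  "song"
[1,2] NP/PP  lex  "sent"
[0,2] NP/PP  >S  k=1
[2,3] PP/N  lex  "plan"
[3,4] N\(PP/N)  lex  "clearly"
[2,4] N  <  k=3
[4,5] (S\(NP/PP))\N  lex  "river"
[2,5] S\(NP/PP)  <  k=4
[0,5] S  <  k=2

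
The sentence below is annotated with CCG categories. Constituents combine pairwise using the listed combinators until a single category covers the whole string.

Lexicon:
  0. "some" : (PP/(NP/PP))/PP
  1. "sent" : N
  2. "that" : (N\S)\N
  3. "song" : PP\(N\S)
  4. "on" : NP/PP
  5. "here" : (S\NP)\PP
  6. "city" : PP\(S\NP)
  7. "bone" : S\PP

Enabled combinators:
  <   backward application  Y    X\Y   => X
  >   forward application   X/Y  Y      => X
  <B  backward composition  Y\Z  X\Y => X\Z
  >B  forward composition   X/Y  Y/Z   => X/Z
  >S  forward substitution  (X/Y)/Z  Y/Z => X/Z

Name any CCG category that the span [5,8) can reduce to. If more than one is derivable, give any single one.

[0,8] S   <
  [0,5] PP   >
    [0,4] PP/(NP/PP)   >
      [0,1] "some" : (PP/(NP/PP))/PP
      [1,4] PP   <
        [1,3] N\S   <
          [1,2] "sent" : N
          [2,3] "that" : (N\S)\N
        [3,4] "song" : PP\(N\S)
    [4,5] "on" : NP/PP
  [5,8] S\PP   <B
    [5,7] PP\PP   <B
      [5,6] "here" : (S\NP)\PP
      [6,7] "city" : PP\(S\NP)
    [7,8] "bone" : S\PP

S\PP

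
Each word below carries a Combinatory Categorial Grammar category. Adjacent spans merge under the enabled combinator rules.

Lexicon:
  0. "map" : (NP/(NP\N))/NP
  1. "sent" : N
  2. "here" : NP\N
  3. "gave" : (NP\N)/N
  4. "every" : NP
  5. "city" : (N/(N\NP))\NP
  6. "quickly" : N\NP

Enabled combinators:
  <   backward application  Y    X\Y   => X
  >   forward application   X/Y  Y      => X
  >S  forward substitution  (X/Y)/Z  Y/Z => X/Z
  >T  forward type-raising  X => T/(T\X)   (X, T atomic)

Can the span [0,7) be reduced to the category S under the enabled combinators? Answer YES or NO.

NO

(NP/(NP\N))/NP N NP\N (NP\N)/N NP (N/(N\NP))\NP N\NP
CKY chart[0,7] = {N/(N\NP), NP, NP/(NP\NP), PP/(PP\NP), S/(S\NP)}; S ∉ chart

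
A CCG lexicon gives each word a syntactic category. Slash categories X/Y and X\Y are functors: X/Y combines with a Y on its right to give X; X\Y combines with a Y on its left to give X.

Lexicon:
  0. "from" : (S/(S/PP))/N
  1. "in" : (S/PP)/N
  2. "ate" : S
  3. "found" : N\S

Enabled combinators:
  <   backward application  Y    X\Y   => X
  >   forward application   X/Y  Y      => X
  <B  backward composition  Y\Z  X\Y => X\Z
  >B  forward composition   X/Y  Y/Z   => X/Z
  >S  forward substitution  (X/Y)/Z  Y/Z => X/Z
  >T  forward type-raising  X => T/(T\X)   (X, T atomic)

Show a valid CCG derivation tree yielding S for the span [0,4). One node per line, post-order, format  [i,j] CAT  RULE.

[0,4] S   >
  [0,2] S/N   >S
    [0,1] "from" : (S/(S/PP))/N
    [1,2] "in" : (S/PP)/N
  [2,4] N   >
    [2,3] N/(N\S)   >T
      [2,3] "ate" : S
    [3,4] "found" : N\S

[0,1] (S/(S/PP))/N  lex  "from"
[1,2] (S/PP)/N  lex  "in"
[0,2] S/N  >S  k=1
[2,3] S  lex  "ate"
[2,3] N/(N\S)  >T
[3,4] N\S  lex  "found"
[2,4] N  >  k=3
[0,4] S  >  k=2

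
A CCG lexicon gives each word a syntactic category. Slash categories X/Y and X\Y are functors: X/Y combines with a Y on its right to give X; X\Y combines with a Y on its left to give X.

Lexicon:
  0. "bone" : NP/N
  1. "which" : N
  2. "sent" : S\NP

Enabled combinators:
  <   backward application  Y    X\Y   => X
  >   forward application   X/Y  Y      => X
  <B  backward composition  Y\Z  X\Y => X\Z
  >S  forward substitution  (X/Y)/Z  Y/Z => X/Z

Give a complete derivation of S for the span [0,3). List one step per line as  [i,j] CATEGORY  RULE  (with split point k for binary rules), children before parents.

[0,1] NP/N  lex  "bone"
[1,2] N  lex  "which"
[0,2] NP  >  k=1
[2,3] S\NP  lex  "sent"
[0,3] S  <  k=2

[0,3] S   <
  [0,2] NP   >
    [0,1] "bone" : NP/N
    [1,2] "which" : N
  [2,3] "sent" : S\NP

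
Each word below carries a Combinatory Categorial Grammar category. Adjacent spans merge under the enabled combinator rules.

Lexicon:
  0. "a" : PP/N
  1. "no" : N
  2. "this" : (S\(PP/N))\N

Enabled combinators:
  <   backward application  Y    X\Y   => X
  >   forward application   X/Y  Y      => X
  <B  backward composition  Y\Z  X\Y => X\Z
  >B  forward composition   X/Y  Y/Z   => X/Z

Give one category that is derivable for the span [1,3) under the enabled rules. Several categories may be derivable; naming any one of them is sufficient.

[0,3] S   <
  [0,1] "a" : PP/N
  [1,3] S\(PP/N)   <
    [1,2] "no" : N
    [2,3] "this" : (S\(PP/N))\N

S\(PP/N)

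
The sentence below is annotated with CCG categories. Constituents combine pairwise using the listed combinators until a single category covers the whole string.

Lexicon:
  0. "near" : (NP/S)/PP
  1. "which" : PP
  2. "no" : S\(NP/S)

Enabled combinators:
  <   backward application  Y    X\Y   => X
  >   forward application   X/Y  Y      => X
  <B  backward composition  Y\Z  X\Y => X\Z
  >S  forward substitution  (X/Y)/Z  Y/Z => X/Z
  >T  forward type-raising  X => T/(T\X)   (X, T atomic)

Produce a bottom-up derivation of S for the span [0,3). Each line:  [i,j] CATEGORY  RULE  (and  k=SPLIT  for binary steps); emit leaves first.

[0,1] (NP/S)/PP  lex  "near"
[1,2] PP  lex  "which"
[0,2] NP/S  >  k=1
[2,3] S\(NP/S)  lex  "no"
[0,3] S  <  k=2

[0,3] S   <
  [0,2] NP/S   >
    [0,1] "near" : (NP/S)/PP
    [1,2] "which" : PP
  [2,3] "no" : S\(NP/S)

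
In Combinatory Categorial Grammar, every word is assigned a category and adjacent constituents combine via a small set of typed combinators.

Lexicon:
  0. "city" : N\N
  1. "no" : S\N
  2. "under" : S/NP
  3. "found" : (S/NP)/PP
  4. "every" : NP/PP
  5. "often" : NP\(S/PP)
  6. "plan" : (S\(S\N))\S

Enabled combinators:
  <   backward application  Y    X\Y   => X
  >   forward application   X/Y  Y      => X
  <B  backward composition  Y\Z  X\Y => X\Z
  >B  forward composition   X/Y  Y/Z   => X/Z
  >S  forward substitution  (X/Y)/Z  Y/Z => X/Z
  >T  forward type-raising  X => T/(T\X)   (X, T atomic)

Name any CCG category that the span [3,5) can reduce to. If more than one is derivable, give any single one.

S/PP

[0,7] S   <
  [0,2] S\N   <B
    [0,1] "city" : N\N
    [1,2] "no" : S\N
  [2,7] S\(S\N)   <
    [2,6] S   >
      [2,3] "under" : S/NP
      [3,6] NP   <
        [3,5] S/PP   >S
          [3,4] "found" : (S/NP)/PP
          [4,5] "every" : NP/PP
        [5,6] "often" : NP\(S/PP)
    [6,7] "plan" : (S\(S\N))\S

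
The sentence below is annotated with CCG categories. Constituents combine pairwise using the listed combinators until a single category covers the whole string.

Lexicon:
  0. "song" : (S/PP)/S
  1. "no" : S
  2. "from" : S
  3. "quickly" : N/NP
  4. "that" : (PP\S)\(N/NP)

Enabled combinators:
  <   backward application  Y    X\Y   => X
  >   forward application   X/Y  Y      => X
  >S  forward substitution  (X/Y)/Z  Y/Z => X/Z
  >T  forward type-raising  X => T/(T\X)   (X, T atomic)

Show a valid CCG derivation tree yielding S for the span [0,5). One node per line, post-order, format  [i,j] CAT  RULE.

[0,1] (S/PP)/S  lex  "song"
[1,2] S  lex  "no"
[0,2] S/PP  >  k=1
[2,3] S  lex  "from"
[2,3] PP/(PP\S)  >T
[3,4] N/NP  lex  "quickly"
[4,5] (PP\S)\(N/NP)  lex  "that"
[3,5] PP\S  <  k=4
[2,5] PP  >  k=3
[0,5] S  >  k=2

[0,5] S   >
  [0,2] S/PP   >
    [0,1] "song" : (S/PP)/S
    [1,2] "no" : S
  [2,5] PP   >
    [2,3] PP/(PP\S)   >T
      [2,3] "from" : S
    [3,5] PP\S   <
      [3,4] "quickly" : N/NP
      [4,5] "that" : (PP\S)\(N/NP)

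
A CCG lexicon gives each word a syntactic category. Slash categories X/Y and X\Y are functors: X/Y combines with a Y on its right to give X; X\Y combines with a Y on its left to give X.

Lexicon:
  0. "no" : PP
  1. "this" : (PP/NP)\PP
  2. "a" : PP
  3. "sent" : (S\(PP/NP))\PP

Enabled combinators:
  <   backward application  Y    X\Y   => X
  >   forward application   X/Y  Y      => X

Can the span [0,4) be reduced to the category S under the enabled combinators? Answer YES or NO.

YES

[0,4] S   <
  [0,2] PP/NP   <
    [0,1] "no" : PP
    [1,2] "this" : (PP/NP)\PP
  [2,4] S\(PP/NP)   <
    [2,3] "a" : PP
    [3,4] "sent" : (S\(PP/NP))\PP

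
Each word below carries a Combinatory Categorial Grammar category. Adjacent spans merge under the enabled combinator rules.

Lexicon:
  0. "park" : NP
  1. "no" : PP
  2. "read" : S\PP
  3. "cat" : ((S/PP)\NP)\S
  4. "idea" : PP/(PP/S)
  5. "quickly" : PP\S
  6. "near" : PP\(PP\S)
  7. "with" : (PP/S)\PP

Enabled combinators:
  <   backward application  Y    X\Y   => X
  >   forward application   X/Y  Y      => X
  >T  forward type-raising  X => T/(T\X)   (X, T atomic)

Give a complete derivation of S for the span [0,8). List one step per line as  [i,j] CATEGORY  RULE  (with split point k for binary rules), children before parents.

[0,1] NP  lex  "park"
[1,2] PP  lex  "no"
[1,2] S/(S\PP)  >T
[2,3] S\PP  lex  "read"
[1,3] S  >  k=2
[3,4] ((S/PP)\NP)\S  lex  "cat"
[1,4] (S/PP)\NP  <  k=3
[0,4] S/PP  <  k=1
[4,5] PP/(PP/S)  lex  "idea"
[5,6] PP\S  lex  "quickly"
[6,7] PP\(PP\S)  lex  "near"
[5,7] PP  <  k=6
[7,8] (PP/S)\PP  lex  "with"
[5,8] PP/S  <  k=7
[4,8] PP  >  k=5
[0,8] S  >  k=4

[0,8] S   >
  [0,4] S/PP   <
    [0,1] "park" : NP
    [1,4] (S/PP)\NP   <
      [1,3] S   >
        [1,2] S/(S\PP)   >T
          [1,2] "no" : PP
        [2,3] "read" : S\PP
      [3,4] "cat" : ((S/PP)\NP)\S
  [4,8] PP   >
    [4,5] "idea" : PP/(PP/S)
    [5,8] PP/S   <
      [5,7] PP   <
        [5,6] "quickly" : PP\S
        [6,7] "near" : PP\(PP\S)
      [7,8] "with" : (PP/S)\PP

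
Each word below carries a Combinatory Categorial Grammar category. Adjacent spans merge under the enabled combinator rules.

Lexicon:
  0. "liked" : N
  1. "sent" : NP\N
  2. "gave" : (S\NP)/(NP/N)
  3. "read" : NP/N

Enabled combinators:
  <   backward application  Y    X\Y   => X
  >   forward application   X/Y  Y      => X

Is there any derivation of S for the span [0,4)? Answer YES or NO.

[0,4] S   <
  [0,2] NP   <
    [0,1] "liked" : N
    [1,2] "sent" : NP\N
  [2,4] S\NP   >
    [2,3] "gave" : (S\NP)/(NP/N)
    [3,4] "read" : NP/N

YES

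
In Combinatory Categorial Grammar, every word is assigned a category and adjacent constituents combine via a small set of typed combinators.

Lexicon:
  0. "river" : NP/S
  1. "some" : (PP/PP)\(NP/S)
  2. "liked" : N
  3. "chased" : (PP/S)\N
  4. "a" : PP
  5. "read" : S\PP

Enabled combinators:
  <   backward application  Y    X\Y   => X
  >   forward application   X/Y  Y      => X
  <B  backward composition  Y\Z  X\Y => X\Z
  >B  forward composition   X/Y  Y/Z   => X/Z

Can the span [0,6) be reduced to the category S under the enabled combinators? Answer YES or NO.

NO

NP/S (PP/PP)\(NP/S) N (PP/S)\N PP S\PP
CKY chart[0,6] = {PP}; S ∉ chart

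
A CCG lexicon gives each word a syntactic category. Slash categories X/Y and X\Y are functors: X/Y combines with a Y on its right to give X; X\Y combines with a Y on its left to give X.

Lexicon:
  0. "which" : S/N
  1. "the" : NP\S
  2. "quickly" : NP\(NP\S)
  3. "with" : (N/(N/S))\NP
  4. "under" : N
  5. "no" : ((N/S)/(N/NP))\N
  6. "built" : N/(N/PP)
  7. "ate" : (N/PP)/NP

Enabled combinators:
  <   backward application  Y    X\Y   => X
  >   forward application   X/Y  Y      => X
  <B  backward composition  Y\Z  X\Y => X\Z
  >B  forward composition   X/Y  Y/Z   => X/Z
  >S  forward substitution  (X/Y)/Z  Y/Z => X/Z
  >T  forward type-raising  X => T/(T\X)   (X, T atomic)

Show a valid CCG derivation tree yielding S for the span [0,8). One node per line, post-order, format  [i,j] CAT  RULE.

[0,8] S   >
  [0,1] "which" : S/N
  [1,8] N   >
    [1,4] N/(N/S)   <
      [1,3] NP   <
        [1,2] "the" : NP\S
        [2,3] "quickly" : NP\(NP\S)
      [3,4] "with" : (N/(N/S))\NP
    [4,8] N/S   >
      [4,6] (N/S)/(N/NP)   <
        [4,5] "under" : N
        [5,6] "no" : ((N/S)/(N/NP))\N
      [6,8] N/NP   >B
        [6,7] "built" : N/(N/PP)
        [7,8] "ate" : (N/PP)/NP

[0,1] S/N  lex  "which"
[1,2] NP\S  lex  "the"
[2,3] NP\(NP\S)  lex  "quickly"
[1,3] NP  <  k=2
[3,4] (N/(N/S))\NP  lex  "with"
[1,4] N/(N/S)  <  k=3
[4,5] N  lex  "under"
[5,6] ((N/S)/(N/NP))\N  lex  "no"
[4,6] (N/S)/(N/NP)  <  k=5
[6,7] N/(N/PP)  lex  "built"
[7,8] (N/PP)/NP  lex  "ate"
[6,8] N/NP  >B  k=7
[4,8] N/S  >  k=6
[1,8] N  >  k=4
[0,8] S  >  k=1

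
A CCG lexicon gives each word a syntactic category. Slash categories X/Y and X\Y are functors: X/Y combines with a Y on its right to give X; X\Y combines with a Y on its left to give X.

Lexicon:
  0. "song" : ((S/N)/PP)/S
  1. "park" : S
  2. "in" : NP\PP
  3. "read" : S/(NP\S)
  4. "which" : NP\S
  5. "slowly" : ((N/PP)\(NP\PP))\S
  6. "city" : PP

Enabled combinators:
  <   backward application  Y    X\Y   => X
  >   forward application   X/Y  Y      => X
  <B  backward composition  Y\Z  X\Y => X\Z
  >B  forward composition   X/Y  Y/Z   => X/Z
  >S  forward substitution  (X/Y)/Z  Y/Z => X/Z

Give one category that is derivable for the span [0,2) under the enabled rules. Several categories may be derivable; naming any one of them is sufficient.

[0,7] S   >
  [0,6] S/PP   >S
    [0,2] (S/N)/PP   >
      [0,1] "song" : ((S/N)/PP)/S
      [1,2] "park" : S
    [2,6] N/PP   <
      [2,3] "in" : NP\PP
      [3,6] (N/PP)\(NP\PP)   <
        [3,5] S   >
          [3,4] "read" : S/(NP\S)
          [4,5] "which" : NP\S
        [5,6] "slowly" : ((N/PP)\(NP\PP))\S
  [6,7] "city" : PP

(S/N)/PP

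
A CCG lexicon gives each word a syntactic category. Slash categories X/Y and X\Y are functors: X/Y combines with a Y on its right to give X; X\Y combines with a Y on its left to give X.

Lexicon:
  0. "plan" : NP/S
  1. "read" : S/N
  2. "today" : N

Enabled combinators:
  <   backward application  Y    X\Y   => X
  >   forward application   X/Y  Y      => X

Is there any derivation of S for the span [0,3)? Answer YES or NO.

NP/S S/N N
CKY chart[0,3] = {NP}; S ∉ chart

NO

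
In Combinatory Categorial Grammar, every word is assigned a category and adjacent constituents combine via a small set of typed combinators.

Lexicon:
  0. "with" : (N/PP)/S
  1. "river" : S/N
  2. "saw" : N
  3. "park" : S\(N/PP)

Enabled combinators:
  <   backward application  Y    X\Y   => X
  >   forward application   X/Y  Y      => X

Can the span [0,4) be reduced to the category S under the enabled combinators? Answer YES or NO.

[0,4] S   <
  [0,3] N/PP   >
    [0,1] "with" : (N/PP)/S
    [1,3] S   >
      [1,2] "river" : S/N
      [2,3] "saw" : N
  [3,4] "park" : S\(N/PP)

YES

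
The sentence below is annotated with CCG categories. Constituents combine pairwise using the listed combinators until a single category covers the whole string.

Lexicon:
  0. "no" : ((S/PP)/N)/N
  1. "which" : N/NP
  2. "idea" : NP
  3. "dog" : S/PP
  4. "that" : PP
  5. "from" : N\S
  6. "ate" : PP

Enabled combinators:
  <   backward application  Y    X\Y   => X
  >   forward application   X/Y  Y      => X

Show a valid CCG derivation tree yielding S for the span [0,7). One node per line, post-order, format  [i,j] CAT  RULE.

[0,1] ((S/PP)/N)/N  lex  "no"
[1,2] N/NP  lex  "which"
[2,3] NP  lex  "idea"
[1,3] N  >  k=2
[0,3] (S/PP)/N  >  k=1
[3,4] S/PP  lex  "dog"
[4,5] PP  lex  "that"
[3,5] S  >  k=4
[5,6] N\S  lex  "from"
[3,6] N  <  k=5
[0,6] S/PP  >  k=3
[6,7] PP  lex  "ate"
[0,7] S  >  k=6

[0,7] S   >
  [0,6] S/PP   >
    [0,3] (S/PP)/N   >
      [0,1] "no" : ((S/PP)/N)/N
      [1,3] N   >
        [1,2] "which" : N/NP
        [2,3] "idea" : NP
    [3,6] N   <
      [3,5] S   >
        [3,4] "dog" : S/PP
        [4,5] "that" : PP
      [5,6] "from" : N\S
  [6,7] "ate" : PP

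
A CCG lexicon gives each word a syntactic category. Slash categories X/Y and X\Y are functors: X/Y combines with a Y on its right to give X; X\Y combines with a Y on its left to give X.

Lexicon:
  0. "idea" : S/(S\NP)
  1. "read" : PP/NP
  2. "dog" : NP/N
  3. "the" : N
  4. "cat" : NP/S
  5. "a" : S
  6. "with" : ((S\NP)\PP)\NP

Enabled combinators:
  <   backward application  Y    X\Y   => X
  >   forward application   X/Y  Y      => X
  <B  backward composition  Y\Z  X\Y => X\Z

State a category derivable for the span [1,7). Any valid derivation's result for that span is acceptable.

S\NP

[0,7] S   >
  [0,1] "idea" : S/(S\NP)
  [1,7] S\NP   <
    [1,4] PP   >
      [1,2] "read" : PP/NP
      [2,4] NP   >
        [2,3] "dog" : NP/N
        [3,4] "the" : N
    [4,7] (S\NP)\PP   <
      [4,6] NP   >
        [4,5] "cat" : NP/S
        [5,6] "a" : S
      [6,7] "with" : ((S\NP)\PP)\NP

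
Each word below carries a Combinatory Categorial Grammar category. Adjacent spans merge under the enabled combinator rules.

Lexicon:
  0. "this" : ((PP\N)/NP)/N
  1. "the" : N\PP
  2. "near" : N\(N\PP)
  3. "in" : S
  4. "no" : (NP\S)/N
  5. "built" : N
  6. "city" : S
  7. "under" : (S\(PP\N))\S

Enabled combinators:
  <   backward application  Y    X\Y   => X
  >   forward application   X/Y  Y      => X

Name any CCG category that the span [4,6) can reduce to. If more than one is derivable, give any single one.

[0,8] S   <
  [0,6] PP\N   >
    [0,3] (PP\N)/NP   >
      [0,1] "this" : ((PP\N)/NP)/N
      [1,3] N   <
        [1,2] "the" : N\PP
        [2,3] "near" : N\(N\PP)
    [3,6] NP   <
      [3,4] "in" : S
      [4,6] NP\S   >
        [4,5] "no" : (NP\S)/N
        [5,6] "built" : N
  [6,8] S\(PP\N)   <
    [6,7] "city" : S
    [7,8] "under" : (S\(PP\N))\S

NP\S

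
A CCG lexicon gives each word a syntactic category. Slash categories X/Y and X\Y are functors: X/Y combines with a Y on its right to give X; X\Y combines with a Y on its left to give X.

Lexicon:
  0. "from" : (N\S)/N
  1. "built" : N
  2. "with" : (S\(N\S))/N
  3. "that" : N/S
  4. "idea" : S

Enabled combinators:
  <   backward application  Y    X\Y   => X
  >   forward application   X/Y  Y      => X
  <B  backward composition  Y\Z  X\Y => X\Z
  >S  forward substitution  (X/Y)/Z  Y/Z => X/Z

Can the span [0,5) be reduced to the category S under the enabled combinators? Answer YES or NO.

YES

[0,5] S   <
  [0,2] N\S   >
    [0,1] "from" : (N\S)/N
    [1,2] "built" : N
  [2,5] S\(N\S)   >
    [2,3] "with" : (S\(N\S))/N
    [3,5] N   >
      [3,4] "that" : N/S
      [4,5] "idea" : S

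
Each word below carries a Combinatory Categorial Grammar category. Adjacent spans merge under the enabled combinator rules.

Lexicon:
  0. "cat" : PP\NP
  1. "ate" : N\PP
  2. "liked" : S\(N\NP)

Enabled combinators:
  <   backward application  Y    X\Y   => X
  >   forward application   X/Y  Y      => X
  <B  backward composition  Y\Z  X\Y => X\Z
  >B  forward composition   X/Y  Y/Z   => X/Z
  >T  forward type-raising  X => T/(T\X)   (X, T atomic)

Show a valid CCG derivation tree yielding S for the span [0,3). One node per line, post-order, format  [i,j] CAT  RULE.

[0,1] PP\NP  lex  "cat"
[1,2] N\PP  lex  "ate"
[0,2] N\NP  <B  k=1
[2,3] S\(N\NP)  lex  "liked"
[0,3] S  <  k=2

[0,3] S   <
  [0,2] N\NP   <B
    [0,1] "cat" : PP\NP
    [1,2] "ate" : N\PP
  [2,3] "liked" : S\(N\NP)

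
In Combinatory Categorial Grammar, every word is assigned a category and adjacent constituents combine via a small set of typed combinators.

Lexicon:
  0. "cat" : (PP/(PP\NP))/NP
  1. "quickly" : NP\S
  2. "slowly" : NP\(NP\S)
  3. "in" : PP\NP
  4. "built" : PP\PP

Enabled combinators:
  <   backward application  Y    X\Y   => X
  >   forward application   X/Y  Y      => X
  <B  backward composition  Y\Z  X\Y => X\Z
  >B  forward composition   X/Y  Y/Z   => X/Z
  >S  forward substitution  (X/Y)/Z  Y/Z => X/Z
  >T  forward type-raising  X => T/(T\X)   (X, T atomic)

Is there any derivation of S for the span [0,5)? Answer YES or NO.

NO

(PP/(PP\NP))/NP NP\S NP\(NP\S) PP\NP PP\PP
CKY chart[0,5] = {(PP/(PP\NP))/(NP\PP), N/(N\PP), NP/(NP\PP), PP, PP/(PP\PP), S/(S\PP)}; S ∉ chart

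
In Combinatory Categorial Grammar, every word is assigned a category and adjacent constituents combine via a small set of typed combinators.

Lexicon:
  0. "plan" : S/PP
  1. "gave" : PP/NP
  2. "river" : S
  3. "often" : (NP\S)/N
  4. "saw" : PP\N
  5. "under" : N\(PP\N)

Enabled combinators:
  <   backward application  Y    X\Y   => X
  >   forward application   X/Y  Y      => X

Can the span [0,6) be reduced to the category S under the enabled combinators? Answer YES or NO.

YES

[0,6] S   >
  [0,1] "plan" : S/PP
  [1,6] PP   >
    [1,2] "gave" : PP/NP
    [2,6] NP   <
      [2,3] "river" : S
      [3,6] NP\S   >
        [3,4] "often" : (NP\S)/N
        [4,6] N   <
          [4,5] "saw" : PP\N
          [5,6] "under" : N\(PP\N)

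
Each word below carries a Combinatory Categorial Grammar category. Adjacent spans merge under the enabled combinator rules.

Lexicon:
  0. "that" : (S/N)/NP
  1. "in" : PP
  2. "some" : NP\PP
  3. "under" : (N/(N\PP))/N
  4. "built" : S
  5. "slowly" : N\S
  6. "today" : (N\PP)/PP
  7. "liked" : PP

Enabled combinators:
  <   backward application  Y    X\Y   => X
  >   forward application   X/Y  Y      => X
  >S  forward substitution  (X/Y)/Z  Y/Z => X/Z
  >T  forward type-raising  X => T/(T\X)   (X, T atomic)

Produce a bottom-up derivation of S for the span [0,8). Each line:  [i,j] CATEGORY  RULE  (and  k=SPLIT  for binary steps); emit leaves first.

[0,1] (S/N)/NP  lex  "that"
[1,2] PP  lex  "in"
[2,3] NP\PP  lex  "some"
[1,3] NP  <  k=2
[0,3] S/N  >  k=1
[3,4] (N/(N\PP))/N  lex  "under"
[4,5] S  lex  "built"
[4,5] N/(N\S)  >T
[5,6] N\S  lex  "slowly"
[4,6] N  >  k=5
[3,6] N/(N\PP)  >  k=4
[6,7] (N\PP)/PP  lex  "today"
[7,8] PP  lex  "liked"
[6,8] N\PP  >  k=7
[3,8] N  >  k=6
[0,8] S  >  k=3

[0,8] S   >
  [0,3] S/N   >
    [0,1] "that" : (S/N)/NP
    [1,3] NP   <
      [1,2] "in" : PP
      [2,3] "some" : NP\PP
  [3,8] N   >
    [3,6] N/(N\PP)   >
      [3,4] "under" : (N/(N\PP))/N
      [4,6] N   >
        [4,5] N/(N\S)   >T
          [4,5] "built" : S
        [5,6] "slowly" : N\S
    [6,8] N\PP   >
      [6,7] "today" : (N\PP)/PP
      [7,8] "liked" : PP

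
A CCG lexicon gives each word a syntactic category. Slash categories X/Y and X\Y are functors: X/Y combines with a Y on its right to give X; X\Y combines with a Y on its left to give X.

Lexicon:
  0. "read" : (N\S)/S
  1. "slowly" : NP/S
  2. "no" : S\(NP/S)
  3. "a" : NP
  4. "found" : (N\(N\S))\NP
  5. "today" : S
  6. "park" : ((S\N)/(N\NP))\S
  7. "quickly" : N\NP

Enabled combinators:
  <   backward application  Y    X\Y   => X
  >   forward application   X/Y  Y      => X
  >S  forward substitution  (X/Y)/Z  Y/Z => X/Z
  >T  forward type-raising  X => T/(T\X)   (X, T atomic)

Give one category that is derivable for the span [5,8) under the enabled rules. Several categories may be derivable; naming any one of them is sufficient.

S\N

[0,8] S   <
  [0,5] N   <
    [0,3] N\S   >
      [0,1] "read" : (N\S)/S
      [1,3] S   <
        [1,2] "slowly" : NP/S
        [2,3] "no" : S\(NP/S)
    [3,5] N\(N\S)   <
      [3,4] "a" : NP
      [4,5] "found" : (N\(N\S))\NP
  [5,8] S\N   >
    [5,7] (S\N)/(N\NP)   <
      [5,6] "today" : S
      [6,7] "park" : ((S\N)/(N\NP))\S
    [7,8] "quickly" : N\NP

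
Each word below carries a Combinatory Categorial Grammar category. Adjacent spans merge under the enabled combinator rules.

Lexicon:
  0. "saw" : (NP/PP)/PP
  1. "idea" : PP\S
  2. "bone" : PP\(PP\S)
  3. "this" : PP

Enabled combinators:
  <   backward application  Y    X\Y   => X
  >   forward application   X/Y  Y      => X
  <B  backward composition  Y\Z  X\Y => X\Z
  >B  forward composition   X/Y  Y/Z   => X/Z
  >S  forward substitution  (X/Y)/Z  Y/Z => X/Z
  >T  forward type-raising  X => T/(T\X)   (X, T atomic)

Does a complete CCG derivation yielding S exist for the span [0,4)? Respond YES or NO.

NO

(NP/PP)/PP PP\S PP\(PP\S) PP
CKY chart[0,4] = {N/(N\NP), NP, NP/(NP\NP), NP/(PP\PP), PP/(PP\NP), S/(S\NP)}; S ∉ chart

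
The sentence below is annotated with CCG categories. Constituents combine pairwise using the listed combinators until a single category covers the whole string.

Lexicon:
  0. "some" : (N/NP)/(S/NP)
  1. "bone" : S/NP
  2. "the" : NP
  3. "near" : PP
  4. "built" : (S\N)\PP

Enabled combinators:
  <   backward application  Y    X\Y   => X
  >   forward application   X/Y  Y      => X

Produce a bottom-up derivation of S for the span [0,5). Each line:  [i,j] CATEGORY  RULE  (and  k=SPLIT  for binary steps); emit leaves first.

[0,5] S   <
  [0,3] N   >
    [0,2] N/NP   >
      [0,1] "some" : (N/NP)/(S/NP)
      [1,2] "bone" : S/NP
    [2,3] "the" : NP
  [3,5] S\N   <
    [3,4] "near" : PP
    [4,5] "built" : (S\N)\PP

[0,1] (N/NP)/(S/NP)  lex  "some"
[1,2] S/NP  lex  "bone"
[0,2] N/NP  >  k=1
[2,3] NP  lex  "the"
[0,3] N  >  k=2
[3,4] PP  lex  "near"
[4,5] (S\N)\PP  lex  "built"
[3,5] S\N  <  k=4
[0,5] S  <  k=3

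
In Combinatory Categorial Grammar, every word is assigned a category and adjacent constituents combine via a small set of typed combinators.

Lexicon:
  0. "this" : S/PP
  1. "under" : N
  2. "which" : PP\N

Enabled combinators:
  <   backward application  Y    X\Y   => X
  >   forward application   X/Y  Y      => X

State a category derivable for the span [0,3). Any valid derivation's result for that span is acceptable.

S

[0,3] S   >
  [0,1] "this" : S/PP
  [1,3] PP   <
    [1,2] "under" : N
    [2,3] "which" : PP\N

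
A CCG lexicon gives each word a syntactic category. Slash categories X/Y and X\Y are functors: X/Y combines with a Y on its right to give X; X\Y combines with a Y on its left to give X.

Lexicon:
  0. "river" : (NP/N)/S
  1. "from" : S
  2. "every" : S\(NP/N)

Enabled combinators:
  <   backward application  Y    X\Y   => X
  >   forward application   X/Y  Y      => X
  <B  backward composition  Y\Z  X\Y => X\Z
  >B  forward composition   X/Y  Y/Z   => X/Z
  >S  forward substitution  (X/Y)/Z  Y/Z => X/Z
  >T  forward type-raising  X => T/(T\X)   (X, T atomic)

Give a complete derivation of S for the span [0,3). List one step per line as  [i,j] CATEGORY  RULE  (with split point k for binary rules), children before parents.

[0,1] (NP/N)/S  lex  "river"
[1,2] S  lex  "from"
[0,2] NP/N  >  k=1
[2,3] S\(NP/N)  lex  "every"
[0,3] S  <  k=2

[0,3] S   <
  [0,2] NP/N   >
    [0,1] "river" : (NP/N)/S
    [1,2] "from" : S
  [2,3] "every" : S\(NP/N)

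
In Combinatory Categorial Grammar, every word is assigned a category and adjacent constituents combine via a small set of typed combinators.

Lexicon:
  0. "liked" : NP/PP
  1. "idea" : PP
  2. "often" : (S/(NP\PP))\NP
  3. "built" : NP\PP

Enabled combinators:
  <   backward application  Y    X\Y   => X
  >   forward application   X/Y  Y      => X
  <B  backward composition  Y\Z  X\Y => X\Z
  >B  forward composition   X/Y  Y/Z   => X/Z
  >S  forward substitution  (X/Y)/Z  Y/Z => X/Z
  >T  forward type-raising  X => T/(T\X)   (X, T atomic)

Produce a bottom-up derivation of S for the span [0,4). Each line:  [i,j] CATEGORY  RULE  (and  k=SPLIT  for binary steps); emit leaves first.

[0,4] S   >
  [0,3] S/(NP\PP)   <
    [0,2] NP   >
      [0,1] "liked" : NP/PP
      [1,2] "idea" : PP
    [2,3] "often" : (S/(NP\PP))\NP
  [3,4] "built" : NP\PP

[0,1] NP/PP  lex  "liked"
[1,2] PP  lex  "idea"
[0,2] NP  >  k=1
[2,3] (S/(NP\PP))\NP  lex  "often"
[0,3] S/(NP\PP)  <  k=2
[3,4] NP\PP  lex  "built"
[0,4] S  >  k=3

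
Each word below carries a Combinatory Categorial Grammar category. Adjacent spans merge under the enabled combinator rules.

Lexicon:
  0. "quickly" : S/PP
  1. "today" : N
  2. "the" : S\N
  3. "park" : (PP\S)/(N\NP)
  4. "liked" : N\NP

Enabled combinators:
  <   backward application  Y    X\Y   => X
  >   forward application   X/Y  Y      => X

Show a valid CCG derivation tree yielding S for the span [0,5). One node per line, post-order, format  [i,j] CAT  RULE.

[0,5] S   >
  [0,1] "quickly" : S/PP
  [1,5] PP   <
    [1,3] S   <
      [1,2] "today" : N
      [2,3] "the" : S\N
    [3,5] PP\S   >
      [3,4] "park" : (PP\S)/(N\NP)
      [4,5] "liked" : N\NP

[0,1] S/PP  lex  "quickly"
[1,2] N  lex  "today"
[2,3] S\N  lex  "the"
[1,3] S  <  k=2
[3,4] (PP\S)/(N\NP)  lex  "park"
[4,5] N\NP  lex  "liked"
[3,5] PP\S  >  k=4
[1,5] PP  <  k=3
[0,5] S  >  k=1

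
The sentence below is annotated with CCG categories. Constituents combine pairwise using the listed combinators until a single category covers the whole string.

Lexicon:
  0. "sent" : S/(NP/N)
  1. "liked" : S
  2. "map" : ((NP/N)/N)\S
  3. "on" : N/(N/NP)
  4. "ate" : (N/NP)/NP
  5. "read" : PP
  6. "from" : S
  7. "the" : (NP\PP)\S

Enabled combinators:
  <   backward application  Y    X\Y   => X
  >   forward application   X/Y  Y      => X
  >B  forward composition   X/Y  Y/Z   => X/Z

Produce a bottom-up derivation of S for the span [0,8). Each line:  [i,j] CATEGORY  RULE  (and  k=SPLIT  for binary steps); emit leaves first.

[0,8] S   >
  [0,3] S/N   >B
    [0,1] "sent" : S/(NP/N)
    [1,3] (NP/N)/N   <
      [1,2] "liked" : S
      [2,3] "map" : ((NP/N)/N)\S
  [3,8] N   >
    [3,4] "on" : N/(N/NP)
    [4,8] N/NP   >
      [4,5] "ate" : (N/NP)/NP
      [5,8] NP   <
        [5,6] "read" : PP
        [6,8] NP\PP   <
          [6,7] "from" : S
          [7,8] "the" : (NP\PP)\S

[0,1] S/(NP/N)  lex  "sent"
[1,2] S  lex  "liked"
[2,3] ((NP/N)/N)\S  lex  "map"
[1,3] (NP/N)/N  <  k=2
[0,3] S/N  >B  k=1
[3,4] N/(N/NP)  lex  "on"
[4,5] (N/NP)/NP  lex  "ate"
[5,6] PP  lex  "read"
[6,7] S  lex  "from"
[7,8] (NP\PP)\S  lex  "the"
[6,8] NP\PP  <  k=7
[5,8] NP  <  k=6
[4,8] N/NP  >  k=5
[3,8] N  >  k=4
[0,8] S  >  k=3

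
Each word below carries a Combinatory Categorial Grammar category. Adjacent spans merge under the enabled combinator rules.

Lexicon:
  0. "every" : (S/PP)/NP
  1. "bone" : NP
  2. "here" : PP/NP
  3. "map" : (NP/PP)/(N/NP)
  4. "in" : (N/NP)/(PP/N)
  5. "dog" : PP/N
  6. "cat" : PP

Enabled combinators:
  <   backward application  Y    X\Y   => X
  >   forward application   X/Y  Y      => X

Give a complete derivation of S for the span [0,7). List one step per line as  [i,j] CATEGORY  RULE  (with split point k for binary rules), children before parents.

[0,7] S   >
  [0,2] S/PP   >
    [0,1] "every" : (S/PP)/NP
    [1,2] "bone" : NP
  [2,7] PP   >
    [2,3] "here" : PP/NP
    [3,7] NP   >
      [3,6] NP/PP   >
        [3,4] "map" : (NP/PP)/(N/NP)
        [4,6] N/NP   >
          [4,5] "in" : (N/NP)/(PP/N)
          [5,6] "dog" : PP/N
      [6,7] "cat" : PP

[0,1] (S/PP)/NP  lex  "every"
[1,2] NP  lex  "bone"
[0,2] S/PP  >  k=1
[2,3] PP/NP  lex  "here"
[3,4] (NP/PP)/(N/NP)  lex  "map"
[4,5] (N/NP)/(PP/N)  lex  "in"
[5,6] PP/N  lex  "dog"
[4,6] N/NP  >  k=5
[3,6] NP/PP  >  k=4
[6,7] PP  lex  "cat"
[3,7] NP  >  k=6
[2,7] PP  >  k=3
[0,7] S  >  k=2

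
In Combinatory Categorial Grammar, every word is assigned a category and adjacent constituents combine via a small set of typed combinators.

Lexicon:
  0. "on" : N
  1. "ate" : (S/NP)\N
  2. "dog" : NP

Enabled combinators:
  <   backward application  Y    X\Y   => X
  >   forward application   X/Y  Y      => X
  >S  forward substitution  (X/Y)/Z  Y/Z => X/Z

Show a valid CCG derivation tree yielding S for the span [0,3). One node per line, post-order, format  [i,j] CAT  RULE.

[0,3] S   >
  [0,2] S/NP   <
    [0,1] "on" : N
    [1,2] "ate" : (S/NP)\N
  [2,3] "dog" : NP

[0,1] N  lex  "on"
[1,2] (S/NP)\N  lex  "ate"
[0,2] S/NP  <  k=1
[2,3] NP  lex  "dog"
[0,3] S  >  k=2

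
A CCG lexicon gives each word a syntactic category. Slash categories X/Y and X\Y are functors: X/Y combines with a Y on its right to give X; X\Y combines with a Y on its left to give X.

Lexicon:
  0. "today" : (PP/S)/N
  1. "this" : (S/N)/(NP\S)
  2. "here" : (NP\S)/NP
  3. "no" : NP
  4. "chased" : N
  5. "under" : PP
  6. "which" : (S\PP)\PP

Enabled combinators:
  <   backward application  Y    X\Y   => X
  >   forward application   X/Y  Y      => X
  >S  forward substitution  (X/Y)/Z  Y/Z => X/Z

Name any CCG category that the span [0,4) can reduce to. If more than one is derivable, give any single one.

[0,7] S   <
  [0,5] PP   >
    [0,4] PP/N   >S
      [0,1] "today" : (PP/S)/N
      [1,4] S/N   >
        [1,2] "this" : (S/N)/(NP\S)
        [2,4] NP\S   >
          [2,3] "here" : (NP\S)/NP
          [3,4] "no" : NP
    [4,5] "chased" : N
  [5,7] S\PP   <
    [5,6] "under" : PP
    [6,7] "which" : (S\PP)\PP

PP/N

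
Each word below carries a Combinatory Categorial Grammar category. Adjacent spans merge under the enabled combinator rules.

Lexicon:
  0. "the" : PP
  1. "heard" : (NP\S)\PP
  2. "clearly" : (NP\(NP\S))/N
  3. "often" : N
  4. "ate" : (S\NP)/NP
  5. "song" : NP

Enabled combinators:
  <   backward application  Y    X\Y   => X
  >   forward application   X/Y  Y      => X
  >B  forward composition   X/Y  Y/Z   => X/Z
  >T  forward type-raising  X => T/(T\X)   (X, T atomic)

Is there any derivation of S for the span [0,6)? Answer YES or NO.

[0,6] S   <
  [0,4] NP   <
    [0,2] NP\S   <
      [0,1] "the" : PP
      [1,2] "heard" : (NP\S)\PP
    [2,4] NP\(NP\S)   >
      [2,3] "clearly" : (NP\(NP\S))/N
      [3,4] "often" : N
  [4,6] S\NP   >
    [4,5] "ate" : (S\NP)/NP
    [5,6] "song" : NP

YES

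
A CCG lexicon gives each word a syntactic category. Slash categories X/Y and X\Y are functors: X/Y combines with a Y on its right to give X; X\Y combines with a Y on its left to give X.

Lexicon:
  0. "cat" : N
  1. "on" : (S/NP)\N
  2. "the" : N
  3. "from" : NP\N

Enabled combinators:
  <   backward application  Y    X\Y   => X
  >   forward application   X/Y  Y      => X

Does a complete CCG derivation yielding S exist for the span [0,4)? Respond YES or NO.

[0,4] S   >
  [0,2] S/NP   <
    [0,1] "cat" : N
    [1,2] "on" : (S/NP)\N
  [2,4] NP   <
    [2,3] "the" : N
    [3,4] "from" : NP\N

YES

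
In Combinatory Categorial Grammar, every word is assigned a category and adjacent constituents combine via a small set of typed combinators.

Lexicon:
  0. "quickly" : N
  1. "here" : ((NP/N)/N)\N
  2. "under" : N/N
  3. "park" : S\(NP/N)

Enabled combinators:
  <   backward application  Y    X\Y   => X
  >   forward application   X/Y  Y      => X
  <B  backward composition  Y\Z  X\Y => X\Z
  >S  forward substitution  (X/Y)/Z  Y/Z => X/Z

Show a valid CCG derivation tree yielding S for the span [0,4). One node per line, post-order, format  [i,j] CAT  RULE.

[0,1] N  lex  "quickly"
[1,2] ((NP/N)/N)\N  lex  "here"
[0,2] (NP/N)/N  <  k=1
[2,3] N/N  lex  "under"
[0,3] NP/N  >S  k=2
[3,4] S\(NP/N)  lex  "park"
[0,4] S  <  k=3

[0,4] S   <
  [0,3] NP/N   >S
    [0,2] (NP/N)/N   <
      [0,1] "quickly" : N
      [1,2] "here" : ((NP/N)/N)\N
    [2,3] "under" : N/N
  [3,4] "park" : S\(NP/N)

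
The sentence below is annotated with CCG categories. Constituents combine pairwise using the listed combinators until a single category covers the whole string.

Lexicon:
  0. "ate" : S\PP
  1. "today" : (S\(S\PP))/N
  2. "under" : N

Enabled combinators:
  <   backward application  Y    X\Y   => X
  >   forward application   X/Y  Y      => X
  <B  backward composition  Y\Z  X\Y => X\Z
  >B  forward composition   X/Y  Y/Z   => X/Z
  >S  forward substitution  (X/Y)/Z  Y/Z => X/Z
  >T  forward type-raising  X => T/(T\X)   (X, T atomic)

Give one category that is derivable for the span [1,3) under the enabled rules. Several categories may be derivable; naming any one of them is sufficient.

[0,3] S   <
  [0,1] "ate" : S\PP
  [1,3] S\(S\PP)   >
    [1,2] "today" : (S\(S\PP))/N
    [2,3] "under" : N

S\(S\PP)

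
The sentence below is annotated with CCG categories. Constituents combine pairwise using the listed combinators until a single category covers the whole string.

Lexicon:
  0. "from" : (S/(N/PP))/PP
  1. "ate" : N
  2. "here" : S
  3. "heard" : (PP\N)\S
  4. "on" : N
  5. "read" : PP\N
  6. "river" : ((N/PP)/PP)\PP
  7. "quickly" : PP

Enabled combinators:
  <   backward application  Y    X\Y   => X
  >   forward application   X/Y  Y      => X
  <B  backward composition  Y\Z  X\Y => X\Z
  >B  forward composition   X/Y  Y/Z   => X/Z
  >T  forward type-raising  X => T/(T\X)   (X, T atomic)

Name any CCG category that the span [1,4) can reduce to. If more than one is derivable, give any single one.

[0,8] S   >
  [0,4] S/(N/PP)   >
    [0,1] "from" : (S/(N/PP))/PP
    [1,4] PP   <
      [1,2] "ate" : N
      [2,4] PP\N   <
        [2,3] "here" : S
        [3,4] "heard" : (PP\N)\S
  [4,8] N/PP   >
    [4,7] (N/PP)/PP   <
      [4,6] PP   >
        [4,5] PP/(PP\N)   >T
          [4,5] "on" : N
        [5,6] "read" : PP\N
      [6,7] "river" : ((N/PP)/PP)\PP
    [7,8] "quickly" : PP

PP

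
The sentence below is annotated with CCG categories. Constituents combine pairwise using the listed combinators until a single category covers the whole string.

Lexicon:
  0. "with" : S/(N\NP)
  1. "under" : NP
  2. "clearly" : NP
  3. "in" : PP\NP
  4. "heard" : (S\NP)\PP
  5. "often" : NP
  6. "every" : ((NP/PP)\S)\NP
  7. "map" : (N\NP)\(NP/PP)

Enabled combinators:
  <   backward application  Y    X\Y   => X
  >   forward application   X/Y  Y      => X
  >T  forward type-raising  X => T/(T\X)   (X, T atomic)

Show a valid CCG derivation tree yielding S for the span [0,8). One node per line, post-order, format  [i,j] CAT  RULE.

[0,1] S/(N\NP)  lex  "with"
[1,2] NP  lex  "under"
[2,3] NP  lex  "clearly"
[3,4] PP\NP  lex  "in"
[2,4] PP  <  k=3
[4,5] (S\NP)\PP  lex  "heard"
[2,5] S\NP  <  k=4
[1,5] S  <  k=2
[5,6] NP  lex  "often"
[6,7] ((NP/PP)\S)\NP  lex  "every"
[5,7] (NP/PP)\S  <  k=6
[1,7] NP/PP  <  k=5
[7,8] (N\NP)\(NP/PP)  lex  "map"
[1,8] N\NP  <  k=7
[0,8] S  >  k=1

[0,8] S   >
  [0,1] "with" : S/(N\NP)
  [1,8] N\NP   <
    [1,7] NP/PP   <
      [1,5] S   <
        [1,2] "under" : NP
        [2,5] S\NP   <
          [2,4] PP   <
            [2,3] "clearly" : NP
            [3,4] "in" : PP\NP
          [4,5] "heard" : (S\NP)\PP
      [5,7] (NP/PP)\S   <
        [5,6] "often" : NP
        [6,7] "every" : ((NP/PP)\S)\NP
    [7,8] "map" : (N\NP)\(NP/PP)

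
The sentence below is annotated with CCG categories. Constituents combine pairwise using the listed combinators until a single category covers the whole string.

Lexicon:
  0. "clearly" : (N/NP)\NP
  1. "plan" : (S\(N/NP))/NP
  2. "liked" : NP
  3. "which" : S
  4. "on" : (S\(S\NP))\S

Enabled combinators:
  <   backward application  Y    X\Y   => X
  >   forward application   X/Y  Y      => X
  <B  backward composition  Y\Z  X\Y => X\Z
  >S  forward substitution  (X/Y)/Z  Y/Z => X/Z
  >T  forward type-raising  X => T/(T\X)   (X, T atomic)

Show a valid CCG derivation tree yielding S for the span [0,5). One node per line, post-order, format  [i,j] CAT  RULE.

[0,1] (N/NP)\NP  lex  "clearly"
[1,2] (S\(N/NP))/NP  lex  "plan"
[2,3] NP  lex  "liked"
[1,3] S\(N/NP)  >  k=2
[0,3] S\NP  <B  k=1
[3,4] S  lex  "which"
[4,5] (S\(S\NP))\S  lex  "on"
[3,5] S\(S\NP)  <  k=4
[0,5] S  <  k=3

[0,5] S   <
  [0,3] S\NP   <B
    [0,1] "clearly" : (N/NP)\NP
    [1,3] S\(N/NP)   >
      [1,2] "plan" : (S\(N/NP))/NP
      [2,3] "liked" : NP
  [3,5] S\(S\NP)   <
    [3,4] "which" : S
    [4,5] "on" : (S\(S\NP))\S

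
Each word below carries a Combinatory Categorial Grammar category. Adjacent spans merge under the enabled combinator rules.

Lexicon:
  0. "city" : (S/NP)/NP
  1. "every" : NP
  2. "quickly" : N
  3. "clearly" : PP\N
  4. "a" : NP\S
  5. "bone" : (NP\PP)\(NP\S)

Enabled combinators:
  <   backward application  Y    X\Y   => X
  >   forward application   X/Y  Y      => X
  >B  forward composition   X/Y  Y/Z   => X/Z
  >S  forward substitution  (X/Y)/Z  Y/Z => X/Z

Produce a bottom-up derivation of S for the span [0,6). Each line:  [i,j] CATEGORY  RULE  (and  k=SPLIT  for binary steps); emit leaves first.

[0,1] (S/NP)/NP  lex  "city"
[1,2] NP  lex  "every"
[0,2] S/NP  >  k=1
[2,3] N  lex  "quickly"
[3,4] PP\N  lex  "clearly"
[2,4] PP  <  k=3
[4,5] NP\S  lex  "a"
[5,6] (NP\PP)\(NP\S)  lex  "bone"
[4,6] NP\PP  <  k=5
[2,6] NP  <  k=4
[0,6] S  >  k=2

[0,6] S   >
  [0,2] S/NP   >
    [0,1] "city" : (S/NP)/NP
    [1,2] "every" : NP
  [2,6] NP   <
    [2,4] PP   <
      [2,3] "quickly" : N
      [3,4] "clearly" : PP\N
    [4,6] NP\PP   <
      [4,5] "a" : NP\S
      [5,6] "bone" : (NP\PP)\(NP\S)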